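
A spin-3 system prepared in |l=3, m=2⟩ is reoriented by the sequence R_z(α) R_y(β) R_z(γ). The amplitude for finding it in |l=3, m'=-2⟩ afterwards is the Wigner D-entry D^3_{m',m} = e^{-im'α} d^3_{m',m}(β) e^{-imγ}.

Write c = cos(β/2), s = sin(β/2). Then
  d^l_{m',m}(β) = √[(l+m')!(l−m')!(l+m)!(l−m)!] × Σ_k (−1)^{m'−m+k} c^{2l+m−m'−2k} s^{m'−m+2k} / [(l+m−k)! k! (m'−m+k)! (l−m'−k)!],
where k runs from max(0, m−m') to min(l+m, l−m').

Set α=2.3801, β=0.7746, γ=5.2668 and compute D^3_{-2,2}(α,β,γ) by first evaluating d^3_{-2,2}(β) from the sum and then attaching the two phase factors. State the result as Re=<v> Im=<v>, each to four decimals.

Re=0.0736 Im=0.0412

First d^3_{-2,2}(β=0.7746), then the phase factors e^{-i(-2)α} and e^{-i(2)γ}:
c=cos(0.7746/2)=0.925932, s=sin(0.7746/2)=0.377690; N=√[1·120·120·1]=120.000000
Admissible k: 4..5 (factorial args all ≥0)
  k=4: (−1)^0·120.0000/(24)·0.9259^2·0.3777^4 = +0.087231
  k=5: (−1)^1·120.0000/(120)·0.9259^0·0.3777^6 = -0.002903
d^3_{-2,2}(0.7746) = +0.087231 -0.002903 = +0.084328
Attach z-rotation phases: D = e^{-i(-2)(2.3801)}·(+0.084328)·e^{-i(2)(5.2668)} = +0.073606+0.041151i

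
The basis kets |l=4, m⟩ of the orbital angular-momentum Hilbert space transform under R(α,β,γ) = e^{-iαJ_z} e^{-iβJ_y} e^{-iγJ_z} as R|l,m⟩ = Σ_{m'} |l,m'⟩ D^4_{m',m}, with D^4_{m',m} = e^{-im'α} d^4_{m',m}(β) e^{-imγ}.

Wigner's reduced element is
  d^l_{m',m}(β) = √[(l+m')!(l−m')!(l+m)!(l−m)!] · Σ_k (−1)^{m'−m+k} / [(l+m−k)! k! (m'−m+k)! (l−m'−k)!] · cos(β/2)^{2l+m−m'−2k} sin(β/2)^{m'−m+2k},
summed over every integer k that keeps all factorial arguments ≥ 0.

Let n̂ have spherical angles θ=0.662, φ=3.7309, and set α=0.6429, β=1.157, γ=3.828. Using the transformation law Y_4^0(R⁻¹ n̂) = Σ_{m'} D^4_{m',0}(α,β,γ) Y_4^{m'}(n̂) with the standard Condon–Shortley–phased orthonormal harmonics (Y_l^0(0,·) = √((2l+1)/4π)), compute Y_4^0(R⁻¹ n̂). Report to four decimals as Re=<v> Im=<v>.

Re=0.1404 Im=0.0000

Need the full column D^4_{m',0} for m'=−4..4 at α=0.6429, β=1.157, γ=3.828.
cos(β/2)=0.837284, sin(β/2)=0.546769
d^4_{-4,0}: single k=4 term ⇒ +0.367497;  D = -0.309398+0.198311i
d^4_{-3,0}: k∈[3..4] ⇒ +0.795863 -0.339391 = +0.456472;  D = -0.159907+0.427547i
d^4_{-2,0}: k∈[2..4] ⇒ +0.977157 -1.111207 +0.177700 = +0.043650;  D = +0.012272+0.041890i
d^4_{-1,0}: k∈[1..4] ⇒ +0.705387 -1.804847 +0.769666 -0.054703 = -0.384498;  D = -0.307737-0.230514i
d^4_{0,0}: k∈[0..4] ⇒ +0.241536 -1.648022 +1.581275 -0.299700 +0.007988 = -0.116924;  D = -0.116924+0.000000i
d^4_{1,0}: k∈[0..3] ⇒ -0.705387 +1.804847 -0.769666 +0.054703 = +0.384498;  D = +0.307737-0.230514i
d^4_{2,0}: k∈[0..2] ⇒ +0.977157 -1.111207 +0.177700 = +0.043650;  D = +0.012272-0.041890i
d^4_{3,0}: k∈[0..1] ⇒ -0.795863 +0.339391 = -0.456472;  D = +0.159907+0.427547i
d^4_{4,0}: single k=0 term ⇒ +0.367497;  D = -0.309398-0.198311i
Y_4^{m'}(θ=0.662,φ=3.7309) and Σ D·Y over m':
  (-0.3094+0.1983i)·(-0.0447-0.0446i)  (-0.1599+0.4275i)·(+0.0449+0.2249i)  (+0.0123+0.0419i)·(+0.1621-0.3919i)  (-0.3077-0.2305i)·(-0.2584+0.1727i)  (-0.1169+0.0000i)·(-0.2240+0.0000i)  (+0.3077-0.2305i)·(+0.2584+0.1727i)  (+0.0123-0.0419i)·(+0.1621+0.3919i)  (+0.1599+0.4275i)·(-0.0449+0.2249i)  (-0.3094-0.1983i)·(-0.0447+0.0446i)
Y_4^0(R⁻¹ n̂) = +0.140397+0.000000i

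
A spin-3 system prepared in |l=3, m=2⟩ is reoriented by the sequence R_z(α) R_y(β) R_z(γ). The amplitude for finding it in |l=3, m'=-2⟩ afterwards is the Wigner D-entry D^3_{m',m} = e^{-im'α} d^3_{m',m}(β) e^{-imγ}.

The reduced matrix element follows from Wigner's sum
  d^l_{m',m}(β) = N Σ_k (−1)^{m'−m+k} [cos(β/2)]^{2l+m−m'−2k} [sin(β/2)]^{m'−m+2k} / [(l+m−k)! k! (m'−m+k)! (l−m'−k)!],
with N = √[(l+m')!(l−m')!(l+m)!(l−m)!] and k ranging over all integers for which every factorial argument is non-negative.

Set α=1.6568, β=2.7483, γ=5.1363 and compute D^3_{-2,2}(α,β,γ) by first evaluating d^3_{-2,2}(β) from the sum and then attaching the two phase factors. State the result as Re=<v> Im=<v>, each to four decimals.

Split into d^3_{-2,2}(β=2.7483) × two z-phases.
With c≡cos(β/2)=0.195381 and s≡sin(β/2)=0.980727, N=[1·120·120·1]^{1/2}=120.000000
The bounds max(0,m−m')=4 and min(l+m,l−m')=5 give 2 terms
  k=4: (−1)^0·120.0000/(24)·0.1954^2·0.9807^4 = +0.176575
  k=5: (−1)^1·120.0000/(120)·0.1954^0·0.9807^6 = -0.889794
d^3_{-2,2}(2.7483) = +0.176575 -0.889794 = -0.713219
Phases: e^{-i·(-2)·1.6568}=-0.985243-0.171160i, e^{-i·(2)·5.1363}=-0.661618+0.749841i ⇒ D=-0.556452+0.446142i

Re=-0.5565 Im=0.4461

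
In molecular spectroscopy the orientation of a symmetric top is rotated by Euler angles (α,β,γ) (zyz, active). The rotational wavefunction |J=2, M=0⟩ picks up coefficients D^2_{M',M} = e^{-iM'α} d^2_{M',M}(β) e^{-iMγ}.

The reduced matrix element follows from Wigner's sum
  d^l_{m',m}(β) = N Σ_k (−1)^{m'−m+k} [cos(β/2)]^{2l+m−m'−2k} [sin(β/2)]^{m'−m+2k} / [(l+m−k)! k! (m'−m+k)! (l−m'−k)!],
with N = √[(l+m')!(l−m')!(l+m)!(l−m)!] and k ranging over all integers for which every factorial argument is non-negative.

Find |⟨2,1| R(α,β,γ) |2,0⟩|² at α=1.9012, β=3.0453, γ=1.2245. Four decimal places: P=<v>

P=0.0137

Split into d^2_{1,0}(β=3.0453) × two z-phases.
c=cos(3.0453/2)=0.048128, s=sin(3.0453/2)=0.998841; N=√[6·1·2·2]=4.898979
The bounds max(0,m−m')=0 and min(l+m,l−m')=1 give 2 terms
  k=0: (−1)^1·4.8990/(2)·0.0481^3·0.9988^1 = -0.000273
  k=1: (−1)^2·4.8990/(2)·0.0481^1·0.9988^3 = +0.117479
d^2_{1,0}(3.0453) = -0.000273 +0.117479 = +0.117206
|D^2_{1,0}|² = |d^2_{1,0}(β)|² = (+0.117206)² = 0.013737 (the z-rotation phases have unit modulus)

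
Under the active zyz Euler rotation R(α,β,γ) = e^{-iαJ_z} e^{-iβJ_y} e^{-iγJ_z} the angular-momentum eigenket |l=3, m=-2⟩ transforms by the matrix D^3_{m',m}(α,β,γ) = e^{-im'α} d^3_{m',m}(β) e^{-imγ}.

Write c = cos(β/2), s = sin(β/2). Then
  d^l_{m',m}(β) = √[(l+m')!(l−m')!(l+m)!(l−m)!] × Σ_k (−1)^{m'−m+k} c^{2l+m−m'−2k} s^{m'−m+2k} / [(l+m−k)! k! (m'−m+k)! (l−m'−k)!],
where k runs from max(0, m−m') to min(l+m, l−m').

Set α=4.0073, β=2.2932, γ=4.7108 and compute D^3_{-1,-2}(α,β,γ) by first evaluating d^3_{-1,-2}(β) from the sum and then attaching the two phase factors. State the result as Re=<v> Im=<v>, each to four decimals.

Split into d^3_{-1,-2}(β=2.2932) × two z-phases.
Half-angle: c=0.411588, s=0.911370. N=√(2·24·1·120)=75.894664
Admissible k: 0..1 (factorial args all ≥0)
  k=0: (−1)^1·75.8947/(24)·0.4116^5·0.9114^1 = -0.034042
  k=1: (−1)^2·75.8947/(12)·0.4116^3·0.9114^3 = +0.333813
d^3_{-1,-2}(2.2932) = -0.034042 +0.333813 = +0.299772
Phases: e^{-i·(-1)·4.0073}=-0.648102-0.761554i, e^{-i·(-2)·4.7108}=-0.999995+0.003178i ⇒ D=+0.195007+0.227674i

Re=0.1950 Im=0.2277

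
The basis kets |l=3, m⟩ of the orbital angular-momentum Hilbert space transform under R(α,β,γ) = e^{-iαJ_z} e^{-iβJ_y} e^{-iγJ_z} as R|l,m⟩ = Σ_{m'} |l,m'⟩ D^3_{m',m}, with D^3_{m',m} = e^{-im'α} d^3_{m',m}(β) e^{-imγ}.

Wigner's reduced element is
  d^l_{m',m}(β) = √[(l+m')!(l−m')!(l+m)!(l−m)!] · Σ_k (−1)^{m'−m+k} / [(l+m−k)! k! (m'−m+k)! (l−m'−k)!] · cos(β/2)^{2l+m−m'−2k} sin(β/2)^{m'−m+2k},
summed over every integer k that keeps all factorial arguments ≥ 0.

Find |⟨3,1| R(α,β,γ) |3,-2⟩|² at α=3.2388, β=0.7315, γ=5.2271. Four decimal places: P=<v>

Split into d^3_{1,-2}(β=0.7315) × two z-phases.
Half-angle: c=0.933856, s=0.357650. N=√(24·2·1·120)=75.894664
Admissible k: 0..1 (factorial args all ≥0)
  k=0: (−1)^3·75.8947/(12)·0.9339^3·0.3576^3 = -0.235637
  k=1: (−1)^4·75.8947/(24)·0.9339^1·0.3576^5 = +0.017281
d^3_{1,-2}(0.7315) = -0.235637 +0.017281 = -0.218356
|D^3_{1,-2}|² = |d^3_{1,-2}(β)|² = (-0.218356)² = 0.047679 (the z-rotation phases have unit modulus)

P=0.0477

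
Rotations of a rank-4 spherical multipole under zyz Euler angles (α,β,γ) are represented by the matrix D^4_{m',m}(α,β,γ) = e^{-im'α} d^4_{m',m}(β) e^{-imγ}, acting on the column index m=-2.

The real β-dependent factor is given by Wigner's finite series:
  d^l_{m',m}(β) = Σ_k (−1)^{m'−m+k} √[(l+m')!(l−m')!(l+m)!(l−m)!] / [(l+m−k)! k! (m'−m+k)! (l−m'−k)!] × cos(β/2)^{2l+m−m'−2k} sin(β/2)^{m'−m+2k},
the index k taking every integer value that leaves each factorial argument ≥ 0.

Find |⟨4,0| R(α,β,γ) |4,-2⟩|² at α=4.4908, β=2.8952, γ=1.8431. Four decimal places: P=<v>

Split into d^4_{0,-2}(β=2.8952) × two z-phases.
Half-angle: c=0.122885, s=0.992421. N=√(24·24·2·720)=910.735966
k: max(0,(-2)−(0))=0 … min(4+(-2),4−(0))=2
  k=0: (−1)^2·910.7360/(96)·0.1229^6·0.9924^2 = +0.000032
  k=1: (−1)^3·910.7360/(36)·0.1229^4·0.9924^4 = -0.005596
  k=2: (−1)^4·910.7360/(96)·0.1229^2·0.9924^6 = +0.136866
d^4_{0,-2}(2.8952) = +0.000032 -0.005596 +0.136866 = +0.131302
|D^4_{0,-2}|² = |d^4_{0,-2}(β)|² = (+0.131302)² = 0.017240 (the z-rotation phases have unit modulus)

P=0.0172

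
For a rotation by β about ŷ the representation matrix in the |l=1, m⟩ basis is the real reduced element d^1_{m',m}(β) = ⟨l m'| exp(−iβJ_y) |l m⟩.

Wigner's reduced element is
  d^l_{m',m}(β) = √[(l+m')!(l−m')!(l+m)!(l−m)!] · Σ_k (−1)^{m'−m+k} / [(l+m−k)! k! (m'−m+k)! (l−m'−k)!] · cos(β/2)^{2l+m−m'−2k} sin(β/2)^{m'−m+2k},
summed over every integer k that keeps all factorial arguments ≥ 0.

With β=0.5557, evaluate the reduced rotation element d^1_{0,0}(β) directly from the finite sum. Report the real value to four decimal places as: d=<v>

d^1_{0,0}(β=0.5557) via Wigner's sum:
With c≡cos(β/2)=0.961647 and s≡sin(β/2)=0.274289, N=[1·1·1·1]^{1/2}=1.000000
k: max(0,(0)−(0))=0 … min(1+(0),1−(0))=1
  k=0: (−1)^0·1.0000/(1)·0.9616^2·0.2743^0 = +0.924766
  k=1: (−1)^1·1.0000/(1)·0.9616^0·0.2743^2 = -0.075234
d^1_{0,0}(0.5557) = +0.924766 -0.075234 = +0.849531

d=0.8495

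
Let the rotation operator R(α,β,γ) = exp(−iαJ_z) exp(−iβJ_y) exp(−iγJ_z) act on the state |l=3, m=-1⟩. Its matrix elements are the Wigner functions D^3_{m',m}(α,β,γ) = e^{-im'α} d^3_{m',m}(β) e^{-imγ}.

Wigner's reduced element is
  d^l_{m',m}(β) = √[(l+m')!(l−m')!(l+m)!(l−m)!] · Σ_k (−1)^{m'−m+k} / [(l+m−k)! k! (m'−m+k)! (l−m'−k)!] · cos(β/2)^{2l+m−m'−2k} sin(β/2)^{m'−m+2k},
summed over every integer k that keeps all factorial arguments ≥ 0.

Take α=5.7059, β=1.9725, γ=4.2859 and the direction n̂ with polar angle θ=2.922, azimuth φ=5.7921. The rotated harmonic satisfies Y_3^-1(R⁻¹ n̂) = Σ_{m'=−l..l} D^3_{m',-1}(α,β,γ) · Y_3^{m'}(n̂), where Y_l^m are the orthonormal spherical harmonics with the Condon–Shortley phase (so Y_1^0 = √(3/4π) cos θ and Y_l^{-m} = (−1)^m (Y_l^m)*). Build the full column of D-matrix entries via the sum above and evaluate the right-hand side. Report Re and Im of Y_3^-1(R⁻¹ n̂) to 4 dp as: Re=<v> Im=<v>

Need the full column D^3_{m',-1} for m'=−3..3 at α=5.7059, β=1.9725, γ=4.2859.
cos(β/2)=0.551821, sin(β/2)=0.833963
d^3_{-3,-1}: single k=2 term ⇒ +0.249765;  D = -0.207880+0.138450i
d^3_{-2,-1}: k∈[1..2] ⇒ +0.134939 -0.616403 = -0.481463;  D = +0.481438-0.004941i
d^3_{-1,-1}: k∈[0..2] ⇒ +0.028235 -0.515913 +0.883759 = +0.396082;  D = -0.334097-0.212744i
d^3_{0,-1}: k∈[0..2] ⇒ -0.147818 +1.012853 -0.771119 = +0.093915;  D = -0.038851-0.085503i
d^3_{1,-1}: k∈[0..2] ⇒ +0.386935 -1.178346 +0.336418 = -0.454993;  D = -0.068352+0.449830i
d^3_{2,-1}: k∈[0..1] ⇒ -0.616403 +0.703932 = +0.087530;  D = +0.058246-0.065337i
d^3_{3,-1}: single k=0 term ⇒ +0.570464;  D = +0.550486-0.149646i
Y_3^{m'}(θ=2.922,φ=5.7921) and Σ D·Y over m':
  (-0.2079+0.1385i)·(+0.0004+0.0043i)  (+0.4814-0.0049i)·(-0.0263-0.0394i)  (-0.3341-0.2127i)·(+0.2336+0.1249i)  (-0.0389-0.0855i)·(-0.6420+0.0000i)  (-0.0684+0.4498i)·(-0.2336+0.1249i)  (+0.0582-0.0653i)·(-0.0263+0.0394i)  (+0.5505-0.1496i)·(-0.0004+0.0043i)
Y_3^-1(R⁻¹ n̂) = -0.078824-0.163370i

Re=-0.0788 Im=-0.1634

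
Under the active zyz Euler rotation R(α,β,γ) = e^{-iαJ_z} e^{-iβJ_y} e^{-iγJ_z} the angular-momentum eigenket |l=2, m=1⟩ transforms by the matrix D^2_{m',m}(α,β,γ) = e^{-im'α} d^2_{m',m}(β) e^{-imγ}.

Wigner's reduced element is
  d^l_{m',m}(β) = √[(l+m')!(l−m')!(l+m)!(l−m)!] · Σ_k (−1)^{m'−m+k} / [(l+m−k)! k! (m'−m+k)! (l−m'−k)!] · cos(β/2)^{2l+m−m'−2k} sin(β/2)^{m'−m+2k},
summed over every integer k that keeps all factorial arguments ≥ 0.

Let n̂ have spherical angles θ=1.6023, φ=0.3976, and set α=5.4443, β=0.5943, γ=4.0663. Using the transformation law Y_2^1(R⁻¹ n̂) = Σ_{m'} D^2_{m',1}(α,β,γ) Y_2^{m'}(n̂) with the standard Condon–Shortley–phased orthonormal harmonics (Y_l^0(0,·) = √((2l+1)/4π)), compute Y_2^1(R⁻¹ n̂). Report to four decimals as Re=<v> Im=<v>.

Re=0.1129 Im=0.0411

Need the full column D^2_{m',1} for m'=−2..2 at α=5.4443, β=0.5943, γ=4.0663.
cos(β/2)=0.956175, sin(β/2)=0.292796
d^2_{-2,1}: single k=3 term ⇒ +0.048003;  D = +0.041194+0.024643i
d^2_{-1,1}: k∈[2..3] ⇒ +0.235140 -0.007350 = +0.227791;  D = +0.043646+0.223570i
d^2_{0,1}: k∈[1..2] ⇒ +0.626979 -0.058791 = +0.568188;  D = -0.342088+0.453667i
d^2_{1,1}: k∈[0..1] ⇒ +0.835890 -0.235140 = +0.600750;  D = -0.598539+0.051494i
d^2_{2,1}: single k=0 term ⇒ -0.511926;  D = +0.373500+0.350095i
Y_2^{m'}(θ=1.6023,φ=0.3976) and Σ D·Y over m':
  (+0.0412+0.0246i)·(+0.2702-0.2755i)  (+0.0436+0.2236i)·(-0.0224+0.0094i)  (-0.3421+0.4537i)·(-0.3145+0.0000i)  (-0.5985+0.0515i)·(+0.0224+0.0094i)  (+0.3735+0.3501i)·(+0.2702+0.2755i)
Y_2^1(R⁻¹ n̂) = +0.112950+0.041064i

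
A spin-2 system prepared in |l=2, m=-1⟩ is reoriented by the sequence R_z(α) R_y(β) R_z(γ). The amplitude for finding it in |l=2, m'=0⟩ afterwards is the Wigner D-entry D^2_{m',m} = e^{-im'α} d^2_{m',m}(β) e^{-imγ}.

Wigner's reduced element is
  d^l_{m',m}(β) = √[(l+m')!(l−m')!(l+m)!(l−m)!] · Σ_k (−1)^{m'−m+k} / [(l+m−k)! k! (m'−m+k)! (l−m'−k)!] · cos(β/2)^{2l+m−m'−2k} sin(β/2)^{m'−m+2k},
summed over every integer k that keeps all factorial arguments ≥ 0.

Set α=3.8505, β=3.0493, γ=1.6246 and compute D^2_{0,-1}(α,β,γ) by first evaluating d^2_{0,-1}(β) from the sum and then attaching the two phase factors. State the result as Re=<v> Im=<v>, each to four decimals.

Re=-0.0060 Im=0.1122

First d^2_{0,-1}(β=3.0493), then the phase factors e^{-i(0)α} and e^{-i(-1)γ}:
c=cos(3.0493/2)=0.046130, s=sin(3.0493/2)=0.998935; N=√[2·2·1·6]=4.898979
k∈{0,1} keeps every argument non-negative
  k=0: (−1)^1·4.8990/(2)·0.0461^3·0.9989^1 = -0.000240
  k=1: (−1)^2·4.8990/(2)·0.0461^1·0.9989^3 = +0.112634
d^2_{0,-1}(3.0493) = -0.000240 +0.112634 = +0.112394
Attach z-rotation phases: D = e^{-i(0)(3.8505)}·(+0.112394)·e^{-i(-1)(1.6246)} = -0.006044+0.112232i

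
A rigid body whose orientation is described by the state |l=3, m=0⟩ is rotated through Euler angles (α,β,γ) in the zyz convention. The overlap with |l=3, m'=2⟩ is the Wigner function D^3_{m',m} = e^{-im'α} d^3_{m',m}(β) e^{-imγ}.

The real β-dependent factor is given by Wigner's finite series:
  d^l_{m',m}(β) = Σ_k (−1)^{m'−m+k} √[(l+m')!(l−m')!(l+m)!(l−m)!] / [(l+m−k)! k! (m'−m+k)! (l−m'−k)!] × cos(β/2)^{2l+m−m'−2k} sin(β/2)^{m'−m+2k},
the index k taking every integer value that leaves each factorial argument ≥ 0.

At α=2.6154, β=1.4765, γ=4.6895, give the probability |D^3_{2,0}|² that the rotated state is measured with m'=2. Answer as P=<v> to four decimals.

P=0.0163

Split into d^3_{2,0}(β=1.4765) × two z-phases.
c=cos(1.4765/2)=0.739647, s=sin(1.4765/2)=0.672995; N=√[120·1·6·6]=65.726707
The bounds max(0,m−m')=0 and min(l+m,l−m')=1 give 2 terms
  k=0: (−1)^2·65.7267/(12)·0.7396^4·0.6730^2 = +0.742477
  k=1: (−1)^3·65.7267/(12)·0.7396^2·0.6730^4 = -0.614690
d^3_{2,0}(1.4765) = +0.742477 -0.614690 = +0.127786
|D^3_{2,0}|² = |d^3_{2,0}(β)|² = (+0.127786)² = 0.016329 (the z-rotation phases have unit modulus)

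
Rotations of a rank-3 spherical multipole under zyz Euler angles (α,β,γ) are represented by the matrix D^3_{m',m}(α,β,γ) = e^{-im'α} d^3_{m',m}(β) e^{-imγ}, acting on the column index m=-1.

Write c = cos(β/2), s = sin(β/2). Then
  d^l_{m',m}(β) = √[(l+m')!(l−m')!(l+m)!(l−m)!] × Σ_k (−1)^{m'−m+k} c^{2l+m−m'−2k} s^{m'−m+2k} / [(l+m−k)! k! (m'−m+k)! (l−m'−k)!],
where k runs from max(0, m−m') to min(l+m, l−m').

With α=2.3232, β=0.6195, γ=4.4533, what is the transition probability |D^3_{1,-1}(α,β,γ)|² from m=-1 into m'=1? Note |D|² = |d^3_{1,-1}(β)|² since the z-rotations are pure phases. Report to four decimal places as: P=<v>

P=0.1575

D^3_{1,-1}(2.3232,0.6195,4.4533) = e^{-i·1·2.3232}·d^3_{1,-1}(0.6195)·e^{-i·-1·4.4533}. Compute d first:
c=cos(0.6195/2)=0.952410, s=sin(0.6195/2)=0.304821; N=√[24·2·2·24]=48.000000
Admissible k: 0..2 (factorial args all ≥0)
  k=0: (−1)^2·48.0000/(8)·0.9524^4·0.3048^2 = +0.458707
  k=1: (−1)^3·48.0000/(6)·0.9524^2·0.3048^4 = -0.062649
  k=2: (−1)^4·48.0000/(48)·0.9524^0·0.3048^6 = +0.000802
d^3_{1,-1}(0.6195) = +0.458707 -0.062649 +0.000802 = +0.396860
|D^3_{1,-1}|² = |d^3_{1,-1}(β)|² = (+0.396860)² = 0.157498 (the z-rotation phases have unit modulus)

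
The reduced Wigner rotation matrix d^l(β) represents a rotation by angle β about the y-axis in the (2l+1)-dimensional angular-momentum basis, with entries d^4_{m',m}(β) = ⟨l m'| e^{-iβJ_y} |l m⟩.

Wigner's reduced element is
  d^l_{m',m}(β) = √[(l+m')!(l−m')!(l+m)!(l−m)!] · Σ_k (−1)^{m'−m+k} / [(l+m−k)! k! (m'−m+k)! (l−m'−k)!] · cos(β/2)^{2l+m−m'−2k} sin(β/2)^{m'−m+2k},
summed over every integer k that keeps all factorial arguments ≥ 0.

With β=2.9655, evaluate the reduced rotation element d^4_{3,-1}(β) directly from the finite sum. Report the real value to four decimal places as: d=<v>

d^4_{3,-1}(β=2.9655) via Wigner's sum:
Half-angle: c=0.087933, s=0.996126. N=√(5040·1·6·120)=1904.940944
Admissible k: 0..1 (factorial args all ≥0)
  k=0: (−1)^4·1904.9409/(144)·0.0879^4·0.9961^4 = +0.000779
  k=1: (−1)^5·1904.9409/(240)·0.0879^2·0.9961^6 = -0.059959
d^4_{3,-1}(2.9655) = +0.000779 -0.059959 = -0.059181

d=-0.0592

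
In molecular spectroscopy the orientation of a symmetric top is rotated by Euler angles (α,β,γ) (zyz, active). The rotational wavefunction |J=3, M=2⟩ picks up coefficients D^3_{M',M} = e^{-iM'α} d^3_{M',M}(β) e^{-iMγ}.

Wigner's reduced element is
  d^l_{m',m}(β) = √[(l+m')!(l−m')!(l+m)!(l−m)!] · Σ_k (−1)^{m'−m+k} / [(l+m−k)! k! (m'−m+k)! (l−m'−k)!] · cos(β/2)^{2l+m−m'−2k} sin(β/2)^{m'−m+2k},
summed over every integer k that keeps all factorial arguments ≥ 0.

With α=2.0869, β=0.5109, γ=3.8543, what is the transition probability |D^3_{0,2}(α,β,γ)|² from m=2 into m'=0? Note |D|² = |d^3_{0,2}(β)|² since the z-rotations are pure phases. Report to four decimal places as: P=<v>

First d^3_{0,2}(β=0.5109), then the phase factors e^{-i(0)α} and e^{-i(2)γ}:
Half-angle: c=0.967550, s=0.252681. N=√(6·6·120·1)=65.726707
Admissible k: 2..3 (factorial args all ≥0)
  k=2: (−1)^0·65.7267/(12)·0.9675^4·0.2527^2 = +0.306477
  k=3: (−1)^1·65.7267/(12)·0.9675^2·0.2527^4 = -0.020902
d^3_{0,2}(0.5109) = +0.306477 -0.020902 = +0.285575
|D^3_{0,2}|² = |d^3_{0,2}(β)|² = (+0.285575)² = 0.081553 (the z-rotation phases have unit modulus)

P=0.0816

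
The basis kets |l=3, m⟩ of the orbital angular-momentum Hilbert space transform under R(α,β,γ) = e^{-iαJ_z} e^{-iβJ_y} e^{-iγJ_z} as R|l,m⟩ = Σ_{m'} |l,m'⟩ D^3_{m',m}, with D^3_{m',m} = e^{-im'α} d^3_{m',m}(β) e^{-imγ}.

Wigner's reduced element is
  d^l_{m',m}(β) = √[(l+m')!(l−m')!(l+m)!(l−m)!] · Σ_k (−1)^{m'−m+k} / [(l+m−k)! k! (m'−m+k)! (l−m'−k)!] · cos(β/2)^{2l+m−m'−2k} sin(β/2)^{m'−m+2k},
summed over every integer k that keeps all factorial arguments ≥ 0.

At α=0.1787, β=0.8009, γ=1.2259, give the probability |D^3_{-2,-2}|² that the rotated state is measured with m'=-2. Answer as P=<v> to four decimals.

P=0.0040

First d^3_{-2,-2}(β=0.8009), then the phase factors e^{-i(-2)α} and e^{-i(-2)γ}:
With c≡cos(β/2)=0.920886 and s≡sin(β/2)=0.389833, N=[1·120·1·120]^{1/2}=120.000000
k∈{0,1} keeps every argument non-negative
  k=0: (−1)^0·120.0000/(120)·0.9209^6·0.3898^0 = +0.609866
  k=1: (−1)^1·120.0000/(24)·0.9209^4·0.3898^2 = -0.546449
d^3_{-2,-2}(0.8009) = +0.609866 -0.546449 = +0.063417
|D^3_{-2,-2}|² = |d^3_{-2,-2}(β)|² = (+0.063417)² = 0.004022 (the z-rotation phases have unit modulus)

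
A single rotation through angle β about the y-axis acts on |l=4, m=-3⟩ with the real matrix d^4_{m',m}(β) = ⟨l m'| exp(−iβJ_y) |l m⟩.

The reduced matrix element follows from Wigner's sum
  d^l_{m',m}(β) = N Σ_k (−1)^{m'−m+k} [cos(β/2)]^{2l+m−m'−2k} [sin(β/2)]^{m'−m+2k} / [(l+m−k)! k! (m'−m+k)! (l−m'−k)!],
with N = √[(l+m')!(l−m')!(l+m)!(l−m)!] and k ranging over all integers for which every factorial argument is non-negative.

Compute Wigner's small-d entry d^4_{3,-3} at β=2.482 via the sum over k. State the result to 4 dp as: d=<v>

d=-0.1154

d^4_{3,-3}(β=2.482) via Wigner's sum:
c=cos(2.482/2)=0.323850, s=sin(2.482/2)=0.946108; N=√[5040·1·1·5040]=5040.000000
Admissible k: 0..1 (factorial args all ≥0)
  k=0: (−1)^6·5040.0000/(720)·0.3239^2·0.9461^6 = +0.526541
  k=1: (−1)^7·5040.0000/(5040)·0.3239^0·0.9461^8 = -0.641988
d^4_{3,-3}(2.482) = +0.526541 -0.641988 = -0.115447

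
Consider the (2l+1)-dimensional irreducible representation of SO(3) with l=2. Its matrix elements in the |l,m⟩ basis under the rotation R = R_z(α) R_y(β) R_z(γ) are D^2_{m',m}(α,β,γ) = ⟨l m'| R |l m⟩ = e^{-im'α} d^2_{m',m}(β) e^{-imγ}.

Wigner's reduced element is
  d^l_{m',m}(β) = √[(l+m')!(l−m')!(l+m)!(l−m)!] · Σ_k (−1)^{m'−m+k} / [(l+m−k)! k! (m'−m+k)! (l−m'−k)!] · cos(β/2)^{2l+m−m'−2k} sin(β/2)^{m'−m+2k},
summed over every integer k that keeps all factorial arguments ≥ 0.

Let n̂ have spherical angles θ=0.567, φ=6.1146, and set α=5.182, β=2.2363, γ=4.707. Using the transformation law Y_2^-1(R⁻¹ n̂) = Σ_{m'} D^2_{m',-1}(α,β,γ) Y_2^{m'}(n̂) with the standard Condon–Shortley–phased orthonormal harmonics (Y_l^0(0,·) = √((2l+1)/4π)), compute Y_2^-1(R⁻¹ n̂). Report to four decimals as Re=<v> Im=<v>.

Need the full column D^2_{m',-1} for m'=−2..2 at α=5.182, β=2.2363, γ=4.707.
cos(β/2)=0.437347, sin(β/2)=0.899293
d^2_{-2,-1}: single k=1 term ⇒ +0.150456;  D = -0.120952+0.089485i
d^2_{-1,-1}: k∈[0..1] ⇒ +0.036585 -0.464062 = -0.427477;  D = +0.382237+0.191393i
d^2_{0,-1}: k∈[0..1] ⇒ -0.184270 +0.779121 = +0.594851;  D = -0.003206-0.594843i
d^2_{1,-1}: k∈[0..1] ⇒ +0.464062 -0.654040 = -0.189979;  D = -0.168947+0.086885i
d^2_{2,-1}: single k=0 term ⇒ -0.636150;  D = -0.515453-0.372821i
Y_2^{m'}(θ=0.567,φ=6.1146) and Σ D·Y over m':
  (-0.1210+0.0895i)·(+0.1052+0.0369i)  (+0.3822+0.1914i)·(+0.3450+0.0587i)  (-0.0032-0.5948i)·(+0.3578+0.0000i)  (-0.1689+0.0869i)·(-0.3450+0.0587i)  (-0.5155-0.3728i)·(+0.1052-0.0369i)
Y_2^-1(R⁻¹ n̂) = +0.088728-0.179519i

Re=0.0887 Im=-0.1795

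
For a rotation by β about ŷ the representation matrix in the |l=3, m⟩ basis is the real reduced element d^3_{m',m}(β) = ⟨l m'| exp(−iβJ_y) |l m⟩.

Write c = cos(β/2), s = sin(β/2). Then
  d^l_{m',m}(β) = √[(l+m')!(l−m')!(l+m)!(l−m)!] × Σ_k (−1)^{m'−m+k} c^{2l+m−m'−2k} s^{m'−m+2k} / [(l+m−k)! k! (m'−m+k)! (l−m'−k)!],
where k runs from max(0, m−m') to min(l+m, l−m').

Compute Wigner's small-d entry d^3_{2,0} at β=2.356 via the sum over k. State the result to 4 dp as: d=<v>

d^3_{2,0}(β=2.356) via Wigner's sum:
Half-angle: c=0.382773, s=0.923842. N=√(120·1·6·6)=65.726707
k∈{0,1} keeps every argument non-negative
  k=0: (−1)^2·65.7267/(12)·0.3828^4·0.9238^2 = +0.100351
  k=1: (−1)^3·65.7267/(12)·0.3828^2·0.9238^4 = -0.584568
d^3_{2,0}(2.356) = +0.100351 -0.584568 = -0.484217

d=-0.4842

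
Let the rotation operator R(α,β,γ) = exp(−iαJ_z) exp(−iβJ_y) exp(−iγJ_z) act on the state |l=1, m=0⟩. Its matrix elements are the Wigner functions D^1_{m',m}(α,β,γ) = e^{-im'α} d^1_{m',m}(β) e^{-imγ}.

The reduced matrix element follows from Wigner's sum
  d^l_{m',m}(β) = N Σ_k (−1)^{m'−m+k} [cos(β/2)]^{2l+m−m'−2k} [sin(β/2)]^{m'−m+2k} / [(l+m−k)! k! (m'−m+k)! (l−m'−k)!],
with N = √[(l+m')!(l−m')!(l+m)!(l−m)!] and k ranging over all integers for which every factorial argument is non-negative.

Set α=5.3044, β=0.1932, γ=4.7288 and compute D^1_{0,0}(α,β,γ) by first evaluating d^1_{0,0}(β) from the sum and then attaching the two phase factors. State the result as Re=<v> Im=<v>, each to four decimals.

Re=0.9814 Im=0.0000

D^1_{0,0}(5.3044,0.1932,4.7288) = e^{-i·0·5.3044}·d^1_{0,0}(0.1932)·e^{-i·0·4.7288}. Compute d first:
With c≡cos(β/2)=0.995338 and s≡sin(β/2)=0.096450, N=[1·1·1·1]^{1/2}=1.000000
The bounds max(0,m−m')=0 and min(l+m,l−m')=1 give 2 terms
  k=0: (−1)^0·1.0000/(1)·0.9953^2·0.0964^0 = +0.990697
  k=1: (−1)^1·1.0000/(1)·0.9953^0·0.0964^2 = -0.009303
d^1_{0,0}(0.1932) = +0.990697 -0.009303 = +0.981395
D = (+1.000000+0.000000i)·(+0.981395)·(+1.000000+0.000000i) = +0.981395+0.000000i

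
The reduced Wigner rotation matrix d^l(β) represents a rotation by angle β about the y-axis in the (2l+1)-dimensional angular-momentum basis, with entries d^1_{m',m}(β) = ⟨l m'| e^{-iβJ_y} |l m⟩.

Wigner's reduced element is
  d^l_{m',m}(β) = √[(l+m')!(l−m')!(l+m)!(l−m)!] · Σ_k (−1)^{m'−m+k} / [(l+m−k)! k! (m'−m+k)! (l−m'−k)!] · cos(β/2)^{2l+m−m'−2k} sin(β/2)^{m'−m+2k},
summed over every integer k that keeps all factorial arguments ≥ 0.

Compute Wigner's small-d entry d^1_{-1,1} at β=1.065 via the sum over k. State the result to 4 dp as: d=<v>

d^1_{-1,1}(β=1.065) via Wigner's sum:
c=cos(1.065/2)=0.861541, s=sin(1.065/2)=0.507689; N=√[1·2·2·1]=2.000000
The bounds max(0,m−m')=2 and min(l+m,l−m')=2 give 1 term
  k=2: (−1)^0·2.0000/(2)·0.8615^0·0.5077^2 = +0.257748
d^1_{-1,1}(1.065) = +0.257748

d=0.2577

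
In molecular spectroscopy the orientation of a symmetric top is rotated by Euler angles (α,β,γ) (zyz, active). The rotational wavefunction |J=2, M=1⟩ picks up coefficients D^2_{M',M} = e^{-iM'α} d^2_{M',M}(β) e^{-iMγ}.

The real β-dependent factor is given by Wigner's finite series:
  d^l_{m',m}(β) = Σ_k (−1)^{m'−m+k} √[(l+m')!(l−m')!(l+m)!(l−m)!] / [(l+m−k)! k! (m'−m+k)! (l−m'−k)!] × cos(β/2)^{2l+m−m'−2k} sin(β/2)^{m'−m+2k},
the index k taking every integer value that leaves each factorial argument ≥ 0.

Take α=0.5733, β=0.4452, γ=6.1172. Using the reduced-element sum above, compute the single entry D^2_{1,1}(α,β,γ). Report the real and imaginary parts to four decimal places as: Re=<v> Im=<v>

Re=0.7032 Im=-0.3034

Split into d^2_{1,1}(β=0.4452) × two z-phases.
Half-angle: c=0.975327, s=0.220766. N=√(6·1·6·1)=6.000000
Admissible k: 0..1 (factorial args all ≥0)
  k=0: (−1)^0·6.0000/(6)·0.9753^4·0.2208^0 = +0.904900
  k=1: (−1)^1·6.0000/(2)·0.9753^2·0.2208^2 = -0.139087
d^2_{1,1}(0.4452) = +0.904900 -0.139087 = +0.765813
Phases: e^{-i·(1)·0.5733}=+0.840116-0.542407i, e^{-i·(1)·6.1172}=+0.986256+0.165224i ⇒ D=+0.703160-0.303373i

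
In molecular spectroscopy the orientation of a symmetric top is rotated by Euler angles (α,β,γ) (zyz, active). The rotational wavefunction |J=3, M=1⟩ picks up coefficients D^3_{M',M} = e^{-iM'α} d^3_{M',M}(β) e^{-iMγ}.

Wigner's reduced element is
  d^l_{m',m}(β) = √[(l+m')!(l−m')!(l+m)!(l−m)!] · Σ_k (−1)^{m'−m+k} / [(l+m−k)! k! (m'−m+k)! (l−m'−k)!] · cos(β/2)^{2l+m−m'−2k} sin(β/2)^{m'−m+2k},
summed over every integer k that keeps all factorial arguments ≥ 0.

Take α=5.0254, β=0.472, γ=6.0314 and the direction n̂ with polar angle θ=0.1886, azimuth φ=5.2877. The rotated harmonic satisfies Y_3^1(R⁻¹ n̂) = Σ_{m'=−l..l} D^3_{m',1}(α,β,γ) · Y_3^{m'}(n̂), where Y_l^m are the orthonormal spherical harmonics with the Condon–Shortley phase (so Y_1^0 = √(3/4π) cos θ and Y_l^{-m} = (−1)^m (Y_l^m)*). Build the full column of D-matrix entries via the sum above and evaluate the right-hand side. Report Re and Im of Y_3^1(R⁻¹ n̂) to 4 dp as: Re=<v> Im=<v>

Re=0.3338 Im=0.0278

Need the full column D^3_{m',1} for m'=−3..3 at α=5.0254, β=0.472, γ=6.0314.
cos(β/2)=0.972281, sin(β/2)=0.233815
d^3_{-3,1}: single k=4 term ⇒ +0.010943;  D = -0.010162+0.004059i
d^3_{-2,1}: k∈[3..4] ⇒ +0.074306 -0.002149 = +0.072158;  D = -0.046097-0.055514i
d^3_{-1,1}: k∈[2..4] ⇒ +0.293133 -0.022603 +0.000163 = +0.270693;  D = +0.144887-0.228654i
d^3_{0,1}: k∈[1..3] ⇒ +0.703757 -0.122097 +0.002354 = +0.584013;  D = +0.565599+0.145497i
d^3_{1,1}: k∈[0..2] ⇒ +0.844794 -0.390844 +0.016952 = +0.470902;  D = +0.028813+0.470020i
d^3_{2,1}: k∈[0..1] ⇒ -0.642439 +0.074306 = -0.568133;  D = +0.528811-0.207688i
d^3_{3,1}: single k=0 term ⇒ +0.189217;  D = -0.120041-0.146263i
Y_3^{m'}(θ=0.1886,φ=5.2877) and Σ D·Y over m':
  (-0.0102+0.0041i)·(-0.0027+0.0004i)  (-0.0461-0.0555i)·(-0.0144+0.0322i)  (+0.1449-0.2287i)·(+0.1261+0.1944i)  (+0.5656+0.1455i)·(+0.6687+0.0000i)  (+0.0288+0.4700i)·(-0.1261+0.1944i)  (+0.5288-0.2077i)·(-0.0144-0.0322i)  (-0.1200-0.1463i)·(+0.0027+0.0004i)
Y_3^1(R⁻¹ n̂) = +0.333833+0.027781i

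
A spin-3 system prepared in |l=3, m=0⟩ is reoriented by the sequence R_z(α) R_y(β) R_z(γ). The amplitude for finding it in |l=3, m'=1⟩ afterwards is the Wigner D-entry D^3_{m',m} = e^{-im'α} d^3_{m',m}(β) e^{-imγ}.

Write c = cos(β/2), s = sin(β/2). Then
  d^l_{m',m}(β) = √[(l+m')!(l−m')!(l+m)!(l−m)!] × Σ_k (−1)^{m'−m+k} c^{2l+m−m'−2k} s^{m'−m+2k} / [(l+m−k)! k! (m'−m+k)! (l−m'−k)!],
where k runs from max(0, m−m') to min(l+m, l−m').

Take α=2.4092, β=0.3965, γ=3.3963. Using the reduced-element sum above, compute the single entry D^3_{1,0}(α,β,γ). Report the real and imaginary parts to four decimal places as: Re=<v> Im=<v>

Re=0.4047 Im=0.3639

First d^3_{1,0}(β=0.3965), then the phase factors e^{-i(1)α} and e^{-i(0)γ}:
With c≡cos(β/2)=0.980413 and s≡sin(β/2)=0.196954, N=[24·2·6·6]^{1/2}=41.569219
The bounds max(0,m−m')=0 and min(l+m,l−m')=2 give 3 terms
  k=0: (−1)^1·41.5692/(12)·0.9804^5·0.1970^1 = -0.618016
  k=1: (−1)^2·41.5692/(4)·0.9804^3·0.1970^3 = +0.074823
  k=2: (−1)^3·41.5692/(12)·0.9804^1·0.1970^5 = -0.001007
d^3_{1,0}(0.3965) = -0.618016 +0.074823 -0.001007 = -0.544200
Attach z-rotation phases: D = e^{-i(1)(2.4092)}·(-0.544200)·e^{-i(0)(3.3963)} = +0.404655+0.363880i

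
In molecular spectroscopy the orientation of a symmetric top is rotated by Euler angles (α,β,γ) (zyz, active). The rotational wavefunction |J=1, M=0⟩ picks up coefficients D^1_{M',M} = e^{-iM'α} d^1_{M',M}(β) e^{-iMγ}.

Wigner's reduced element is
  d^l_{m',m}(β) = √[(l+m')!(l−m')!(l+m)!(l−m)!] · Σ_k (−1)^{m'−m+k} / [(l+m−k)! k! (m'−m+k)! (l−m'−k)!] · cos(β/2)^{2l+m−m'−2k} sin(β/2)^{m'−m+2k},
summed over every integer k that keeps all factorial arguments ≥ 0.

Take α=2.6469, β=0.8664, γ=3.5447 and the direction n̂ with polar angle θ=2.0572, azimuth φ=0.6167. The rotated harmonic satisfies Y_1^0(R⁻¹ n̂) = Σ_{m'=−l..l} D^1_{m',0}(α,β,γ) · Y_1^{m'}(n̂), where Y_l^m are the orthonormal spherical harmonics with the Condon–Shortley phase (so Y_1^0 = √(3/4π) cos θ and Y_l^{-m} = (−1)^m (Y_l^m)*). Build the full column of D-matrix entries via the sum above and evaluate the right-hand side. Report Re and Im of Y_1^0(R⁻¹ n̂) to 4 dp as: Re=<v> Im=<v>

Re=-0.2938 Im=0.0000

Need the full column D^1_{m',0} for m'=−1..1 at α=2.6469, β=0.8664, γ=3.5447.
cos(β/2)=0.907627, sin(β/2)=0.419777
d^1_{-1,0}: single k=1 term ⇒ +0.538817;  D = -0.474221+0.255809i
d^1_{0,0}: k∈[0..1] ⇒ +0.823787 -0.176213 = +0.647574;  D = +0.647574+0.000000i
d^1_{1,0}: single k=0 term ⇒ -0.538817;  D = +0.474221+0.255809i
Y_1^{m'}(θ=2.0572,φ=0.6167) and Σ D·Y over m':
  (-0.4742+0.2558i)·(+0.2492-0.1766i)  (+0.6476+0.0000i)·(-0.2284+0.0000i)  (+0.4742+0.2558i)·(-0.2492-0.1766i)
Y_1^0(R⁻¹ n̂) = -0.293847+0.000000i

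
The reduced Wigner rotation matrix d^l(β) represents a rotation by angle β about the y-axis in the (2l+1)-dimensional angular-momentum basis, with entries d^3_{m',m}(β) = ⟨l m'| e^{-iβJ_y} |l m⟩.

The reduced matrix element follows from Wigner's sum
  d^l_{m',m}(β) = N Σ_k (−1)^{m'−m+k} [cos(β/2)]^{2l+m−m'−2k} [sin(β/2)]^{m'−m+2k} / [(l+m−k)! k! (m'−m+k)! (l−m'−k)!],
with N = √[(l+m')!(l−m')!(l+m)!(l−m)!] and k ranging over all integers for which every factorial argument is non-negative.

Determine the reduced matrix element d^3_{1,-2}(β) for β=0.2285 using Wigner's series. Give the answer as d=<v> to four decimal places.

d=-0.0091

d^3_{1,-2}(β=0.2285) via Wigner's sum:
c=cos(0.2285/2)=0.993481, s=sin(0.2285/2)=0.114002; N=√[24·2·1·120]=75.894664
k∈{0,1} keeps every argument non-negative
  k=0: (−1)^3·75.8947/(12)·0.9935^3·0.1140^3 = -0.009188
  k=1: (−1)^4·75.8947/(24)·0.9935^1·0.1140^5 = +0.000060
d^3_{1,-2}(0.2285) = -0.009188 +0.000060 = -0.009128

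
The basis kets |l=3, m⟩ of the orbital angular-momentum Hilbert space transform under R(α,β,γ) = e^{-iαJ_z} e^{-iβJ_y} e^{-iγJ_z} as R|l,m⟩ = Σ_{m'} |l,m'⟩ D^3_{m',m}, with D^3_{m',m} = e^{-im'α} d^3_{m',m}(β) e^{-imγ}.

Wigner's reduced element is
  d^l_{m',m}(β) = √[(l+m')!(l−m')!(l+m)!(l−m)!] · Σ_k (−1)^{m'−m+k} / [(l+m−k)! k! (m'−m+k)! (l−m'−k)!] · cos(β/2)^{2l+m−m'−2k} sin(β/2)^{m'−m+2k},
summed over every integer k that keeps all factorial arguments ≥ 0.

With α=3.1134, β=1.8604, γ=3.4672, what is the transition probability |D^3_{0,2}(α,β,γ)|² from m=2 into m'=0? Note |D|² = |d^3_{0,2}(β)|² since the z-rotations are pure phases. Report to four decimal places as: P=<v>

Split into d^3_{0,2}(β=1.8604) × two z-phases.
Half-angle: c=0.597674, s=0.801739. N=√(6·6·120·1)=65.726707
k: max(0,(2)−(0))=2 … min(3+(2),3−(0))=3
  k=2: (−1)^0·65.7267/(12)·0.5977^4·0.8017^2 = +0.449245
  k=3: (−1)^1·65.7267/(12)·0.5977^2·0.8017^4 = -0.808392
d^3_{0,2}(1.8604) = +0.449245 -0.808392 = -0.359147
|D^3_{0,2}|² = |d^3_{0,2}(β)|² = (-0.359147)² = 0.128986 (the z-rotation phases have unit modulus)

P=0.1290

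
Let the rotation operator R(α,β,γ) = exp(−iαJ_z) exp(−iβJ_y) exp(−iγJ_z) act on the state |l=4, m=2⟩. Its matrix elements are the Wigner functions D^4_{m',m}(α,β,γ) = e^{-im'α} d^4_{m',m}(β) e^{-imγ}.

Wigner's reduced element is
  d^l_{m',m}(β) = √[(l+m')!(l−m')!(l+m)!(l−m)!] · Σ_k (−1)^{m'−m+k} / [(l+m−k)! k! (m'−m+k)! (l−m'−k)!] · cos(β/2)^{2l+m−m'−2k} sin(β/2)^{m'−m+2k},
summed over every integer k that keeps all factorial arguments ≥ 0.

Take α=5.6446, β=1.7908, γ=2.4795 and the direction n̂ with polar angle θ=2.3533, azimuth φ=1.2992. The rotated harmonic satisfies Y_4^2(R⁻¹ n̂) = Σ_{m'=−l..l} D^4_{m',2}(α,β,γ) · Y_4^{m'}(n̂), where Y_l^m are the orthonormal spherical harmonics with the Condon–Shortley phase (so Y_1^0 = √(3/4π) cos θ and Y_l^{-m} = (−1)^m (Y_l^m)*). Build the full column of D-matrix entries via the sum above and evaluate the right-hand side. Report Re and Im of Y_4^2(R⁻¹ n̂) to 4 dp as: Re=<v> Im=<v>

Re=0.2906 Im=-0.1103

Need the full column D^4_{m',2} for m'=−4..4 at α=5.6446, β=1.7908, γ=2.4795.
cos(β/2)=0.625207, sin(β/2)=0.780459
d^4_{-4,2}: single k=6 term ⇒ +0.467442;  D = +0.156168-0.440583i
d^4_{-3,2}: k∈[5..6] ⇒ +0.794341 -0.412609 = +0.381732;  D = +0.316863-0.212879i
d^4_{-2,2}: k∈[4..6] ⇒ +0.850328 -1.060058 +0.137658 = -0.072072;  D = -0.071992-0.003387i
d^4_{-1,2}: k∈[3..5] ⇒ +0.642220 -1.501164 +0.467855 = -0.391089;  D = -0.302718-0.247613i
d^4_{0,2}: k∈[2..4] ⇒ +0.345115 -1.434119 +0.838050 = -0.250955;  D = -0.061263-0.243362i
d^4_{1,2}: k∈[1..3] ⇒ +0.123638 -0.963330 +1.000776 = +0.161084;  D = -0.061536+0.148867i
d^4_{2,2}: k∈[0..2] ⇒ +0.023345 -0.436539 +0.850328 = +0.437134;  D = -0.374880+0.224835i
d^4_{3,2}: k∈[0..1] ⇒ -0.109038 +0.509746 = +0.400708;  D = -0.398771-0.039346i
d^4_{4,2}: single k=0 term ⇒ +0.192496;  D = -0.142549-0.129361i
Y_4^{m'}(θ=2.3533,φ=1.2992) and Σ D·Y over m':
  (+0.1562-0.4406i)·(+0.0521+0.0990i)  (+0.3169-0.2129i)·(+0.2290-0.2159i)  (-0.0720-0.0034i)·(-0.3571-0.2156i)  (-0.3027-0.2476i)·(-0.0304+0.1093i)  (-0.0613-0.2434i)·(-0.3453+0.0000i)  (-0.0615+0.1489i)·(+0.0304+0.1093i)  (-0.3749+0.2248i)·(-0.3571+0.2156i)  (-0.3988-0.0393i)·(-0.2290-0.2159i)  (-0.1425-0.1294i)·(+0.0521-0.0990i)
Y_4^2(R⁻¹ n̂) = +0.290616-0.110280i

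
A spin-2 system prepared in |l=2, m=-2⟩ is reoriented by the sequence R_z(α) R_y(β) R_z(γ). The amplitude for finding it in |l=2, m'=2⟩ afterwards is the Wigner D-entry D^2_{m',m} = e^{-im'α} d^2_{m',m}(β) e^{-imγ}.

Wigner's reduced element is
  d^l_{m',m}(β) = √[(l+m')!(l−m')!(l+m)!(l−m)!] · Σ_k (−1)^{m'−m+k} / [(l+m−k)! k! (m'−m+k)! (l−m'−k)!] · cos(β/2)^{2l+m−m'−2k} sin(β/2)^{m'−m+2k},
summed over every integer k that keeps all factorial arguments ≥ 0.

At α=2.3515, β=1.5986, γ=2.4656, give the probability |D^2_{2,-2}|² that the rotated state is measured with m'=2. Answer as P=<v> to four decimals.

P=0.0697

First d^2_{2,-2}(β=1.5986), then the phase factors e^{-i(2)α} and e^{-i(-2)γ}:
Half-angle: c=0.697209, s=0.716868. N=√(24·1·1·24)=24.000000
The bounds max(0,m−m')=0 and min(l+m,l−m')=0 give 1 term
  k=0: (−1)^4·24.0000/(24)·0.6972^0·0.7169^4 = +0.264093
d^2_{2,-2}(1.5986) = +0.264093
|D^2_{2,-2}|² = |d^2_{2,-2}(β)|² = (+0.264093)² = 0.069745 (the z-rotation phases have unit modulus)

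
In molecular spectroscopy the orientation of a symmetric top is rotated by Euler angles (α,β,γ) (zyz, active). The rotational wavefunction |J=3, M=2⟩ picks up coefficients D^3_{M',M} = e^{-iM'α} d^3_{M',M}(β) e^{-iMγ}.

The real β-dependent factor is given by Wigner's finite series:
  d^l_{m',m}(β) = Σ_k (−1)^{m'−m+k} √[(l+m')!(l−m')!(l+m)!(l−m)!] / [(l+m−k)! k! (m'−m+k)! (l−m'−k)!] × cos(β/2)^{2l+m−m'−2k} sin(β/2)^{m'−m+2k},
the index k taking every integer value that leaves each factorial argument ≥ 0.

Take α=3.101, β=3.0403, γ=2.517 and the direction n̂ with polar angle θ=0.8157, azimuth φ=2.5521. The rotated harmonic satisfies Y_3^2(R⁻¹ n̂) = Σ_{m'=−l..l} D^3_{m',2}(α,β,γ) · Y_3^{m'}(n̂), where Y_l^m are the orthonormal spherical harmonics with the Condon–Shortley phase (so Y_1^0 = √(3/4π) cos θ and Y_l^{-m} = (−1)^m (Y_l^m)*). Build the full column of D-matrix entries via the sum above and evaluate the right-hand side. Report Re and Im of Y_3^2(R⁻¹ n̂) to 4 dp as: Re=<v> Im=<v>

Need the full column D^3_{m',2} for m'=−3..3 at α=3.101, β=3.0403, γ=2.517.
cos(β/2)=0.050625, sin(β/2)=0.998718
d^3_{-3,2}: single k=5 term ⇒ +0.123212;  D = -0.052858-0.111297i
d^3_{-2,2}: k∈[4..5] ⇒ +0.012749 -0.992331 = -0.979582;  D = -0.383989-0.901185i
d^3_{-1,2}: k∈[3..4] ⇒ +0.000817 -0.159066 = -0.158248;  D = +0.056073+0.147981i
d^3_{0,2}: k∈[2..3] ⇒ +0.000036 -0.013965 = -0.013930;  D = -0.004403-0.013215i
d^3_{1,2}: k∈[1..2] ⇒ +0.000001 -0.000817 = -0.000816;  D = +0.000226+0.000784i
d^3_{2,2}: k∈[0..1] ⇒ +0.000000 -0.000033 = -0.000033;  D = -0.000008-0.000032i
d^3_{3,2}: single k=0 term ⇒ -0.000001;  D = +0.000000+0.000001i
Y_3^{m'}(θ=0.8157,φ=2.5521) and Σ D·Y over m':
  (-0.0529-0.1113i)·(+0.0316-0.1580i)  (-0.3840-0.9012i)·(+0.1418+0.3433i)  (+0.0561+0.1480i)·(-0.2638-0.1764i)  (-0.0044-0.0132i)·(-0.1666+0.0000i)  (+0.0002+0.0008i)·(+0.2638-0.1764i)  (-0.0000-0.0000i)·(+0.1418-0.3433i)  (+0.0000+0.0000i)·(-0.0316-0.1580i)
Y_3^2(R⁻¹ n̂) = +0.247877-0.301370i

Re=0.2479 Im=-0.3014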